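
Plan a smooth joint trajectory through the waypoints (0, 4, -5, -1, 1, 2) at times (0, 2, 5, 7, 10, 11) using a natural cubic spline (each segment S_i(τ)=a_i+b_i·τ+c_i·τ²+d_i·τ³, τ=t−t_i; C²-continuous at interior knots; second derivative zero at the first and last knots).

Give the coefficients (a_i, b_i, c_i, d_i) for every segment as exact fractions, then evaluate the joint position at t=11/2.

  seg 0: a=0 b=21332/6141 c=0 d=-4525/12282
  seg 1: a=4 b=-5818/6141 c=-4525/2047 d=28120/55269
  seg 2: a=-5 b=-2908/6141 c=14545/6141 d=-3475/6141
  seg 3: a=-1 b=4524/2047 c=-6305/6141 d=9437/55269
  seg 4: a=1 b=1351/2047 c=1044/2047 d=-348/2047
S(11/2) = -77219/16376

Δ: Δ0=2, Δ1=-3, Δ2=2, Δ3=2/3, Δ4=1
row 1: diag=10, rhs=-30; c'=3/10, d'=-3
row 2: denom=10−3·3/10=91/10; d'=(30−3·-3)/(91/10)=30/7
row 3: denom=10−2·20/91=870/91; d'=(-8−2·30/7)/(870/91)=-26/15
row 4: denom=8−3·91/290=2047/290; d'=(2−3·-26/15)/(2047/290)=2088/2047
back: M4=2088/2047
back: M3=-26/15−91/290·2088/2047=-12610/6141
back: M2=30/7−20/91·-12610/6141=29090/6141
back: M1=-3−3/10·29090/6141=-9050/2047
M: M0=0, M1=-9050/2047, M2=29090/6141, M3=-12610/6141, M4=2088/2047, M5=0
seg 0: a=0, c=M0/2=0, d=(M1−M0)/(6·2)=-4525/12282, b=Δ0−h0·(2M0+M1)/6=21332/6141
seg 1: a=4, c=M1/2=-4525/2047, d=(M2−M1)/(6·3)=28120/55269, b=Δ1−h1·(2M1+M2)/6=-5818/6141
seg 2: a=-5, c=M2/2=14545/6141, d=(M3−M2)/(6·2)=-3475/6141, b=Δ2−h2·(2M2+M3)/6=-2908/6141
seg 3: a=-1, c=M3/2=-6305/6141, d=(M4−M3)/(6·3)=9437/55269, b=Δ3−h3·(2M3+M4)/6=4524/2047
seg 4: a=1, c=M4/2=1044/2047, d=(M5−M4)/(6·1)=-348/2047, b=Δ4−h4·(2M4+M5)/6=1351/2047
t_q=11/2 → seg 2, τ=1/2; S=-5+-2908/6141·τ+14545/6141·τ²+-3475/6141·τ³=-77219/16376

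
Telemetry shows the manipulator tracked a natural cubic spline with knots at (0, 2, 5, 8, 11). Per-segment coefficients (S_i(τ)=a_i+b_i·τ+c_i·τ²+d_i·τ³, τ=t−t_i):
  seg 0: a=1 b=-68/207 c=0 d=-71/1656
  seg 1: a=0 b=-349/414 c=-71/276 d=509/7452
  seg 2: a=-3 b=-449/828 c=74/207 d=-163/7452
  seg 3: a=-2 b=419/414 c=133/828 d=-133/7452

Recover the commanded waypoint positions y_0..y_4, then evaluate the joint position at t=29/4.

y_0=1 y_1=0 y_2=-3 y_3=-2 y_4=2
S(29/4) = -15659/5888

y_0 = S_0(0) = a_0 = 1
y_1 = S_1(0) = a_1 = 0
y_2 = S_2(0) = a_2 = -3
y_3 = S_3(0) = a_3 = -2
y_4 = S_3(3) = 2
t_q=29/4 is in segment 2 (τ=9/4); S_2(τ)=-15659/5888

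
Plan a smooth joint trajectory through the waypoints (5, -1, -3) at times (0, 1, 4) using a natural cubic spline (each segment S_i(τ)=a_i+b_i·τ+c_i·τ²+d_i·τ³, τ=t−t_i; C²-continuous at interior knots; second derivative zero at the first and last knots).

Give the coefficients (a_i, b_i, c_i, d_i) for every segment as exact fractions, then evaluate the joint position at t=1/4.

Δ: Δ0=-6, Δ1=-2/3
row 1: diag=8, rhs=32; c'=3/8, d'=4
back: M1=4
M: M0=0, M1=4, M2=0
seg 0: a=5, c=M0/2=0, d=(M1−M0)/(6·1)=2/3, b=Δ0−h0·(2M0+M1)/6=-20/3
seg 1: a=-1, c=M1/2=2, d=(M2−M1)/(6·3)=-2/9, b=Δ1−h1·(2M1+M2)/6=-14/3
t_q=1/4 → seg 0, τ=1/4; S=5+-20/3·τ+0·τ²+2/3·τ³=107/32

  seg 0: a=5 b=-20/3 c=0 d=2/3
  seg 1: a=-1 b=-14/3 c=2 d=-2/9
S(1/4) = 107/32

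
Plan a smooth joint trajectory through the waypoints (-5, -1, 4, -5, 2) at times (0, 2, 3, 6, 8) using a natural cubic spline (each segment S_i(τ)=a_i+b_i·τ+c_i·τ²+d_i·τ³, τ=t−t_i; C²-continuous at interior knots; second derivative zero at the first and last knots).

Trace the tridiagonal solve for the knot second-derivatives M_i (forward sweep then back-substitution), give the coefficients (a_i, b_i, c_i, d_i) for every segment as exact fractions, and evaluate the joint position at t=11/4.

  seg 0: a=-5 b=207/416 c=0 d=625/1664
  seg 1: a=-1 b=1041/208 c=1875/832 d=-1879/832
  seg 2: a=4 b=2277/832 c=-1881/416 d=167/192
  seg 3: a=-5 b=-189/208 c=2751/832 d=-917/1664
S(11/4) = 163391/53248

Δ: Δ0=2, Δ1=5, Δ2=-3, Δ3=7/2
row 1: diag=6, rhs=18; c'=1/6, d'=3
row 2: denom=8−1·1/6=47/6; d'=(-48−1·3)/(47/6)=-306/47
row 3: denom=10−3·18/47=416/47; d'=(39−3·-306/47)/(416/47)=2751/416
back: M3=2751/416
back: M2=-306/47−18/47·2751/416=-1881/208
back: M1=3−1/6·-1881/208=1875/416
M: M0=0, M1=1875/416, M2=-1881/208, M3=2751/416, M4=0
seg 0: a=-5, c=M0/2=0, d=(M1−M0)/(6·2)=625/1664, b=Δ0−h0·(2M0+M1)/6=207/416
seg 1: a=-1, c=M1/2=1875/832, d=(M2−M1)/(6·1)=-1879/832, b=Δ1−h1·(2M1+M2)/6=1041/208
seg 2: a=4, c=M2/2=-1881/416, d=(M3−M2)/(6·3)=167/192, b=Δ2−h2·(2M2+M3)/6=2277/832
seg 3: a=-5, c=M3/2=2751/832, d=(M4−M3)/(6·2)=-917/1664, b=Δ3−h3·(2M3+M4)/6=-189/208
t_q=11/4 → seg 1, τ=3/4; S=-1+1041/208·τ+1875/832·τ²+-1879/832·τ³=163391/53248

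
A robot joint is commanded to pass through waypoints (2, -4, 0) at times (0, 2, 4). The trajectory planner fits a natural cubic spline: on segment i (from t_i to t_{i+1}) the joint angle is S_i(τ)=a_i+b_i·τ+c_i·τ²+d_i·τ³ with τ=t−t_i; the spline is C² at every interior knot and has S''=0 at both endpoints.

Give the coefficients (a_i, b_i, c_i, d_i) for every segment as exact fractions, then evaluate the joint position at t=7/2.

Δ: Δ0=-3, Δ1=2
row 1: diag=8, rhs=30; c'=1/4, d'=15/4
back: M1=15/4
M: M0=0, M1=15/4, M2=0
seg 0: a=2, c=M0/2=0, d=(M1−M0)/(6·2)=5/16, b=Δ0−h0·(2M0+M1)/6=-17/4
seg 1: a=-4, c=M1/2=15/8, d=(M2−M1)/(6·2)=-5/16, b=Δ1−h1·(2M1+M2)/6=-1/2
t_q=7/2 → seg 1, τ=3/2; S=-4+-1/2·τ+15/8·τ²+-5/16·τ³=-203/128

  seg 0: a=2 b=-17/4 c=0 d=5/16
  seg 1: a=-4 b=-1/2 c=15/8 d=-5/16
S(7/2) = -203/128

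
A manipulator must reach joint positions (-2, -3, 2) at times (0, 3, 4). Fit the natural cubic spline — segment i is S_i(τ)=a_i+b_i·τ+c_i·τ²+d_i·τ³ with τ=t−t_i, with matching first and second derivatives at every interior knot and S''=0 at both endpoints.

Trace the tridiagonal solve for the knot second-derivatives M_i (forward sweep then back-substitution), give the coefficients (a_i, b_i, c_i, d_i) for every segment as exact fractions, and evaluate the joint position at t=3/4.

  seg 0: a=-2 b=-7/3 c=0 d=2/9
  seg 1: a=-3 b=11/3 c=2 d=-2/3
S(3/4) = -117/32

Δ: Δ0=-1/3, Δ1=5
row 1: diag=8, rhs=32; c'=1/8, d'=4
back: M1=4
M: M0=0, M1=4, M2=0
seg 0: a=-2, c=M0/2=0, d=(M1−M0)/(6·3)=2/9, b=Δ0−h0·(2M0+M1)/6=-7/3
seg 1: a=-3, c=M1/2=2, d=(M2−M1)/(6·1)=-2/3, b=Δ1−h1·(2M1+M2)/6=11/3
t_q=3/4 → seg 0, τ=3/4; S=-2+-7/3·τ+0·τ²+2/9·τ³=-117/32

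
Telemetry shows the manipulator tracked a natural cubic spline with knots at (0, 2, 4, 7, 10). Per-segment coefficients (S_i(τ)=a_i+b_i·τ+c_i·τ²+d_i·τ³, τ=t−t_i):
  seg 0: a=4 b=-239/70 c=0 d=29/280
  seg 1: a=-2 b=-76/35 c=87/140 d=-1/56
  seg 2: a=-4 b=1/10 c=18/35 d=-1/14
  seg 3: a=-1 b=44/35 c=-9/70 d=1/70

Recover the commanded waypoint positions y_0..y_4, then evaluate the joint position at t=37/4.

y_0=4 y_1=-2 y_2=-4 y_3=-1 y_4=2
S(37/4) = 1201/896

y_0 = S_0(0) = a_0 = 4
y_1 = S_1(0) = a_1 = -2
y_2 = S_2(0) = a_2 = -4
y_3 = S_3(0) = a_3 = -1
y_4 = S_3(3) = 2
t_q=37/4 is in segment 3 (τ=9/4); S_3(τ)=1201/896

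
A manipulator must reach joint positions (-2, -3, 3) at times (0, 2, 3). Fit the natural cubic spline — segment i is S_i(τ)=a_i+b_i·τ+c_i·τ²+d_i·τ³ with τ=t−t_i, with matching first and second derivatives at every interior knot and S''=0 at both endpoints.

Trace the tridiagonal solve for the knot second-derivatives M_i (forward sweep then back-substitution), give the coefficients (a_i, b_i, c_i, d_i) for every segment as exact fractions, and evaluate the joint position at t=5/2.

Δ: Δ0=-1/2, Δ1=6
row 1: diag=6, rhs=39; c'=1/6, d'=13/2
back: M1=13/2
M: M0=0, M1=13/2, M2=0
seg 0: a=-2, c=M0/2=0, d=(M1−M0)/(6·2)=13/24, b=Δ0−h0·(2M0+M1)/6=-8/3
seg 1: a=-3, c=M1/2=13/4, d=(M2−M1)/(6·1)=-13/12, b=Δ1−h1·(2M1+M2)/6=23/6
t_q=5/2 → seg 1, τ=1/2; S=-3+23/6·τ+13/4·τ²+-13/12·τ³=-13/32

  seg 0: a=-2 b=-8/3 c=0 d=13/24
  seg 1: a=-3 b=23/6 c=13/4 d=-13/12
S(5/2) = -13/32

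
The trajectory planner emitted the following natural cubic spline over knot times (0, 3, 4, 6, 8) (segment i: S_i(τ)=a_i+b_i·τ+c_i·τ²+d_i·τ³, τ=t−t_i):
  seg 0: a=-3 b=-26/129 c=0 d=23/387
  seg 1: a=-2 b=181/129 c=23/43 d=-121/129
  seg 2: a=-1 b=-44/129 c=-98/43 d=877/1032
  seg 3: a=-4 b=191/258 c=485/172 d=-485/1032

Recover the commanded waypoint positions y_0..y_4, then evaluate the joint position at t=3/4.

y_0 = S_0(0) = a_0 = -3
y_1 = S_1(0) = a_1 = -2
y_2 = S_2(0) = a_2 = -1
y_3 = S_3(0) = a_3 = -4
y_4 = S_3(2) = 5
t_q=3/4 is in segment 0 (τ=3/4); S_0(τ)=-8603/2752

y_0=-3 y_1=-2 y_2=-1 y_3=-4 y_4=5
S(3/4) = -8603/2752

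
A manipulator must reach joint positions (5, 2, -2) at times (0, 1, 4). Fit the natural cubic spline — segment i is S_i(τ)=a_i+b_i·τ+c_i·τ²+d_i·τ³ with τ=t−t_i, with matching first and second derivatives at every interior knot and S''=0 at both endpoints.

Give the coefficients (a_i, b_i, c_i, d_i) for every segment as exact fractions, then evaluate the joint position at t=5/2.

  seg 0: a=5 b=-77/24 c=0 d=5/24
  seg 1: a=2 b=-31/12 c=5/8 d=-5/72
S(5/2) = -45/64

Δ: Δ0=-3, Δ1=-4/3
row 1: diag=8, rhs=10; c'=3/8, d'=5/4
back: M1=5/4
M: M0=0, M1=5/4, M2=0
seg 0: a=5, c=M0/2=0, d=(M1−M0)/(6·1)=5/24, b=Δ0−h0·(2M0+M1)/6=-77/24
seg 1: a=2, c=M1/2=5/8, d=(M2−M1)/(6·3)=-5/72, b=Δ1−h1·(2M1+M2)/6=-31/12
t_q=5/2 → seg 1, τ=3/2; S=2+-31/12·τ+5/8·τ²+-5/72·τ³=-45/64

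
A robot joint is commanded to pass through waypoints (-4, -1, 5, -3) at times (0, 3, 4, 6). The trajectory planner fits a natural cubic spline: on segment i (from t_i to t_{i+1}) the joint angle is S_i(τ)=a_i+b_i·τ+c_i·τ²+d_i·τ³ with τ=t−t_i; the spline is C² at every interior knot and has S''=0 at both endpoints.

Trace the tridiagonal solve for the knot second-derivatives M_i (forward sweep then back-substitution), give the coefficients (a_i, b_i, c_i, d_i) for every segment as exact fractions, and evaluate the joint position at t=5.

  seg 0: a=-4 b=-73/47 c=0 d=40/141
  seg 1: a=-1 b=287/47 c=120/47 d=-125/47
  seg 2: a=5 b=152/47 c=-255/47 d=85/94
S(5) = 349/94

Δ: Δ0=1, Δ1=6, Δ2=-4
row 1: diag=8, rhs=30; c'=1/8, d'=15/4
row 2: denom=6−1·1/8=47/8; d'=(-60−1·15/4)/(47/8)=-510/47
back: M2=-510/47
back: M1=15/4−1/8·-510/47=240/47
M: M0=0, M1=240/47, M2=-510/47, M3=0
seg 0: a=-4, c=M0/2=0, d=(M1−M0)/(6·3)=40/141, b=Δ0−h0·(2M0+M1)/6=-73/47
seg 1: a=-1, c=M1/2=120/47, d=(M2−M1)/(6·1)=-125/47, b=Δ1−h1·(2M1+M2)/6=287/47
seg 2: a=5, c=M2/2=-255/47, d=(M3−M2)/(6·2)=85/94, b=Δ2−h2·(2M2+M3)/6=152/47
t_q=5 → seg 2, τ=1; S=5+152/47·τ+-255/47·τ²+85/94·τ³=349/94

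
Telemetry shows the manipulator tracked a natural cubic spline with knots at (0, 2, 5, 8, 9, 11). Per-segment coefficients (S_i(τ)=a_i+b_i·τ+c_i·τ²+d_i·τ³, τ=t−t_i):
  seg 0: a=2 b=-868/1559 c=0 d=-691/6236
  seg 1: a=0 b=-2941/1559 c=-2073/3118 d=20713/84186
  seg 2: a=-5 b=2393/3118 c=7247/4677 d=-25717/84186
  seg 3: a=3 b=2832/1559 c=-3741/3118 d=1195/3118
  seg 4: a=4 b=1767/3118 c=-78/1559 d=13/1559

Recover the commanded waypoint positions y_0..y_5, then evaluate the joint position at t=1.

y_0 = S_0(0) = a_0 = 2
y_1 = S_1(0) = a_1 = 0
y_2 = S_2(0) = a_2 = -5
y_3 = S_3(0) = a_3 = 3
y_4 = S_4(0) = a_4 = 4
y_5 = S_4(2) = 5
t_q=1 is in segment 0 (τ=1); S_0(τ)=8309/6236

y_0=2 y_1=0 y_2=-5 y_3=3 y_4=4 y_5=5
S(1) = 8309/6236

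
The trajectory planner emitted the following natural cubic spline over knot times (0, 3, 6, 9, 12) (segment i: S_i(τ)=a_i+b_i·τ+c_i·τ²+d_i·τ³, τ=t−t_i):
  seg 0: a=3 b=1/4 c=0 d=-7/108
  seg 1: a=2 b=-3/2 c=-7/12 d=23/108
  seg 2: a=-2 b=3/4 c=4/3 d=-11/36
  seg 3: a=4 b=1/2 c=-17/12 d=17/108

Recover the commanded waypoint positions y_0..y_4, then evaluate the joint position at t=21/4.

y_0 = S_0(0) = a_0 = 3
y_1 = S_1(0) = a_1 = 2
y_2 = S_2(0) = a_2 = -2
y_3 = S_3(0) = a_3 = 4
y_4 = S_3(3) = -3
t_q=21/4 is in segment 1 (τ=9/4); S_1(τ)=-487/256

y_0=3 y_1=2 y_2=-2 y_3=4 y_4=-3
S(21/4) = -487/256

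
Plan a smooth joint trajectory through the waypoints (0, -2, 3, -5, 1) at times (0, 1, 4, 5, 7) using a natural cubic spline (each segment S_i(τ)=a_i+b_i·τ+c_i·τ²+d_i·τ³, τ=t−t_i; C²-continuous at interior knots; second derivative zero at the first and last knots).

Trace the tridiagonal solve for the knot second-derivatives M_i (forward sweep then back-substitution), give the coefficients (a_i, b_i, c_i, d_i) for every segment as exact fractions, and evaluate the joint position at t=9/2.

Δ: Δ0=-2, Δ1=5/3, Δ2=-8, Δ3=3
row 1: diag=8, rhs=22; c'=3/8, d'=11/4
row 2: denom=8−3·3/8=55/8; d'=(-58−3·11/4)/(55/8)=-106/11
row 3: denom=6−1·8/55=322/55; d'=(66−1·-106/11)/(322/55)=2080/161
back: M3=2080/161
back: M2=-106/11−8/55·2080/161=-1854/161
back: M1=11/4−3/8·-1854/161=1138/161
M: M0=0, M1=1138/161, M2=-1854/161, M3=2080/161, M4=0
seg 0: a=0, c=M0/2=0, d=(M1−M0)/(6·1)=569/483, b=Δ0−h0·(2M0+M1)/6=-1535/483
seg 1: a=-2, c=M1/2=569/161, d=(M2−M1)/(6·3)=-1496/1449, b=Δ1−h1·(2M1+M2)/6=172/483
seg 2: a=3, c=M2/2=-927/161, d=(M3−M2)/(6·1)=281/69, b=Δ2−h2·(2M2+M3)/6=-3050/483
seg 3: a=-5, c=M3/2=1040/161, d=(M4−M3)/(6·2)=-520/483, b=Δ3−h3·(2M3+M4)/6=-2711/483
t_q=9/2 → seg 2, τ=1/2; S=3+-3050/483·τ+-927/161·τ²+281/69·τ³=-1401/1288

  seg 0: a=0 b=-1535/483 c=0 d=569/483
  seg 1: a=-2 b=172/483 c=569/161 d=-1496/1449
  seg 2: a=3 b=-3050/483 c=-927/161 d=281/69
  seg 3: a=-5 b=-2711/483 c=1040/161 d=-520/483
S(9/2) = -1401/1288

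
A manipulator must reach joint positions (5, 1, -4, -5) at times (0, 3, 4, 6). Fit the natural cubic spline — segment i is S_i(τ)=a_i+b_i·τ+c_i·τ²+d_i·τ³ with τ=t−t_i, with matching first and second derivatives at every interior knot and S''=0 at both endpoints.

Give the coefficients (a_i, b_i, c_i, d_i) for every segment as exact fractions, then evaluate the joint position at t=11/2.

Δ: Δ0=-4/3, Δ1=-5, Δ2=-1/2
row 1: diag=8, rhs=-22; c'=1/8, d'=-11/4
row 2: denom=6−1·1/8=47/8; d'=(27−1·-11/4)/(47/8)=238/47
back: M2=238/47
back: M1=-11/4−1/8·238/47=-159/47
M: M0=0, M1=-159/47, M2=238/47, M3=0
seg 0: a=5, c=M0/2=0, d=(M1−M0)/(6·3)=-53/282, b=Δ0−h0·(2M0+M1)/6=101/282
seg 1: a=1, c=M1/2=-159/94, d=(M2−M1)/(6·1)=397/282, b=Δ1−h1·(2M1+M2)/6=-665/141
seg 2: a=-4, c=M2/2=119/47, d=(M3−M2)/(6·2)=-119/282, b=Δ2−h2·(2M2+M3)/6=-1093/282
t_q=11/2 → seg 2, τ=3/2; S=-4+-1093/282·τ+119/47·τ²+-119/282·τ³=-4167/752

  seg 0: a=5 b=101/282 c=0 d=-53/282
  seg 1: a=1 b=-665/141 c=-159/94 d=397/282
  seg 2: a=-4 b=-1093/282 c=119/47 d=-119/282
S(11/2) = -4167/752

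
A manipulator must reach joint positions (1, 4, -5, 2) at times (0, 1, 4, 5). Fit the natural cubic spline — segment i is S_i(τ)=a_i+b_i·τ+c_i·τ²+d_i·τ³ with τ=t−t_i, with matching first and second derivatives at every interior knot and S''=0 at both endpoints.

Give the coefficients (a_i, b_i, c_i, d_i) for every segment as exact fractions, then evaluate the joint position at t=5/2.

  seg 0: a=1 b=243/55 c=0 d=-78/55
  seg 1: a=4 b=9/55 c=-234/55 d=16/15
  seg 2: a=-5 b=189/55 c=294/55 d=-98/55
S(5/2) = -19/11

Δ: Δ0=3, Δ1=-3, Δ2=7
row 1: diag=8, rhs=-36; c'=3/8, d'=-9/2
row 2: denom=8−3·3/8=55/8; d'=(60−3·-9/2)/(55/8)=588/55
back: M2=588/55
back: M1=-9/2−3/8·588/55=-468/55
M: M0=0, M1=-468/55, M2=588/55, M3=0
seg 0: a=1, c=M0/2=0, d=(M1−M0)/(6·1)=-78/55, b=Δ0−h0·(2M0+M1)/6=243/55
seg 1: a=4, c=M1/2=-234/55, d=(M2−M1)/(6·3)=16/15, b=Δ1−h1·(2M1+M2)/6=9/55
seg 2: a=-5, c=M2/2=294/55, d=(M3−M2)/(6·1)=-98/55, b=Δ2−h2·(2M2+M3)/6=189/55
t_q=5/2 → seg 1, τ=3/2; S=4+9/55·τ+-234/55·τ²+16/15·τ³=-19/11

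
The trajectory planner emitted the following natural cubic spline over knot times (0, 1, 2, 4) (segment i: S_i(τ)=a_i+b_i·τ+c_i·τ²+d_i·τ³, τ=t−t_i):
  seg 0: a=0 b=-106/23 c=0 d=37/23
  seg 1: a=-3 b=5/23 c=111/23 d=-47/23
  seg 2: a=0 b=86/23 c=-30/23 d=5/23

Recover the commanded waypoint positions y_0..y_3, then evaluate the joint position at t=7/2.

y_0 = S_0(0) = a_0 = 0
y_1 = S_1(0) = a_1 = -3
y_2 = S_2(0) = a_2 = 0
y_3 = S_2(2) = 4
t_q=7/2 is in segment 2 (τ=3/2); S_2(τ)=627/184

y_0=0 y_1=-3 y_2=0 y_3=4
S(7/2) = 627/184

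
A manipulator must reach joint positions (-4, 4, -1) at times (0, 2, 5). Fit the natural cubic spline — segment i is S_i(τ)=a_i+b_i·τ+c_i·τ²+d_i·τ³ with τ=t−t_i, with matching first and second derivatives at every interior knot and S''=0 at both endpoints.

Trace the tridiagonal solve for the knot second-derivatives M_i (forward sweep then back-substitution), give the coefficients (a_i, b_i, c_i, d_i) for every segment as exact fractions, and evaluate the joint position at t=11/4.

  seg 0: a=-4 b=77/15 c=0 d=-17/60
  seg 1: a=4 b=26/15 c=-17/10 d=17/90
S(11/4) = 2831/640

Δ: Δ0=4, Δ1=-5/3
row 1: diag=10, rhs=-34; c'=3/10, d'=-17/5
back: M1=-17/5
M: M0=0, M1=-17/5, M2=0
seg 0: a=-4, c=M0/2=0, d=(M1−M0)/(6·2)=-17/60, b=Δ0−h0·(2M0+M1)/6=77/15
seg 1: a=4, c=M1/2=-17/10, d=(M2−M1)/(6·3)=17/90, b=Δ1−h1·(2M1+M2)/6=26/15
t_q=11/4 → seg 1, τ=3/4; S=4+26/15·τ+-17/10·τ²+17/90·τ³=2831/640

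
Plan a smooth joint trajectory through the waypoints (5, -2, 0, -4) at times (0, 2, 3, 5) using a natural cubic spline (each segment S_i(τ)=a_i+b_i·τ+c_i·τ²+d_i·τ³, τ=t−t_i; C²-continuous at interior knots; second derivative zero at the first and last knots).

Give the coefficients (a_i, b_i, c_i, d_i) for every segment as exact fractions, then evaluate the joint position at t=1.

  seg 0: a=5 b=-393/70 c=0 d=37/70
  seg 1: a=-2 b=51/70 c=111/35 d=-19/10
  seg 2: a=0 b=48/35 c=-177/70 d=59/140
S(1) = -3/35

Δ: Δ0=-7/2, Δ1=2, Δ2=-2
row 1: diag=6, rhs=33; c'=1/6, d'=11/2
row 2: denom=6−1·1/6=35/6; d'=(-24−1·11/2)/(35/6)=-177/35
back: M2=-177/35
back: M1=11/2−1/6·-177/35=222/35
M: M0=0, M1=222/35, M2=-177/35, M3=0
seg 0: a=5, c=M0/2=0, d=(M1−M0)/(6·2)=37/70, b=Δ0−h0·(2M0+M1)/6=-393/70
seg 1: a=-2, c=M1/2=111/35, d=(M2−M1)/(6·1)=-19/10, b=Δ1−h1·(2M1+M2)/6=51/70
seg 2: a=0, c=M2/2=-177/70, d=(M3−M2)/(6·2)=59/140, b=Δ2−h2·(2M2+M3)/6=48/35
t_q=1 → seg 0, τ=1; S=5+-393/70·τ+0·τ²+37/70·τ³=-3/35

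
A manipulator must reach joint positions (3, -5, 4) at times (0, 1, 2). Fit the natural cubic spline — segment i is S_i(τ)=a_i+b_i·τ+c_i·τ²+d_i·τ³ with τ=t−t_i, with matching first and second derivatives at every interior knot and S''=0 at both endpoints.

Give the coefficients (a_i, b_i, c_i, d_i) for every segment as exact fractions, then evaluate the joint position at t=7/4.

Δ: Δ0=-8, Δ1=9
row 1: diag=4, rhs=102; c'=1/4, d'=51/2
back: M1=51/2
M: M0=0, M1=51/2, M2=0
seg 0: a=3, c=M0/2=0, d=(M1−M0)/(6·1)=17/4, b=Δ0−h0·(2M0+M1)/6=-49/4
seg 1: a=-5, c=M1/2=51/4, d=(M2−M1)/(6·1)=-17/4, b=Δ1−h1·(2M1+M2)/6=1/2
t_q=7/4 → seg 1, τ=3/4; S=-5+1/2·τ+51/4·τ²+-17/4·τ³=193/256

  seg 0: a=3 b=-49/4 c=0 d=17/4
  seg 1: a=-5 b=1/2 c=51/4 d=-17/4
S(7/4) = 193/256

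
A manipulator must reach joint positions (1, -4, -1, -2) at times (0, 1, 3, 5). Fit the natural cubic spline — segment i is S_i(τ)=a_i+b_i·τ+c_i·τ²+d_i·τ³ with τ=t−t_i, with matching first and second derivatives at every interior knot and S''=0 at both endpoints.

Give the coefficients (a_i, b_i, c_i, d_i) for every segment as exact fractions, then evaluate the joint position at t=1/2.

  seg 0: a=1 b=-69/11 c=0 d=14/11
  seg 1: a=-4 b=-27/11 c=42/11 d=-81/88
  seg 2: a=-1 b=39/22 c=-75/44 d=25/88
S(1/2) = -87/44

Δ: Δ0=-5, Δ1=3/2, Δ2=-1/2
row 1: diag=6, rhs=39; c'=1/3, d'=13/2
row 2: denom=8−2·1/3=22/3; d'=(-12−2·13/2)/(22/3)=-75/22
back: M2=-75/22
back: M1=13/2−1/3·-75/22=84/11
M: M0=0, M1=84/11, M2=-75/22, M3=0
seg 0: a=1, c=M0/2=0, d=(M1−M0)/(6·1)=14/11, b=Δ0−h0·(2M0+M1)/6=-69/11
seg 1: a=-4, c=M1/2=42/11, d=(M2−M1)/(6·2)=-81/88, b=Δ1−h1·(2M1+M2)/6=-27/11
seg 2: a=-1, c=M2/2=-75/44, d=(M3−M2)/(6·2)=25/88, b=Δ2−h2·(2M2+M3)/6=39/22
t_q=1/2 → seg 0, τ=1/2; S=1+-69/11·τ+0·τ²+14/11·τ³=-87/44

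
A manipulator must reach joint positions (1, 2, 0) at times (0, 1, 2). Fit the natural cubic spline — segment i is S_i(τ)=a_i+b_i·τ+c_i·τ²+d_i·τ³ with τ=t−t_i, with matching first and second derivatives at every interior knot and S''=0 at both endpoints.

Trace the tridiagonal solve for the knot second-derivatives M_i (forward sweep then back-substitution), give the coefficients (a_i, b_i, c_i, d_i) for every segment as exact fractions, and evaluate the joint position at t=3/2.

Δ: Δ0=1, Δ1=-2
row 1: diag=4, rhs=-18; c'=1/4, d'=-9/2
back: M1=-9/2
M: M0=0, M1=-9/2, M2=0
seg 0: a=1, c=M0/2=0, d=(M1−M0)/(6·1)=-3/4, b=Δ0−h0·(2M0+M1)/6=7/4
seg 1: a=2, c=M1/2=-9/4, d=(M2−M1)/(6·1)=3/4, b=Δ1−h1·(2M1+M2)/6=-1/2
t_q=3/2 → seg 1, τ=1/2; S=2+-1/2·τ+-9/4·τ²+3/4·τ³=41/32

  seg 0: a=1 b=7/4 c=0 d=-3/4
  seg 1: a=2 b=-1/2 c=-9/4 d=3/4
S(3/2) = 41/32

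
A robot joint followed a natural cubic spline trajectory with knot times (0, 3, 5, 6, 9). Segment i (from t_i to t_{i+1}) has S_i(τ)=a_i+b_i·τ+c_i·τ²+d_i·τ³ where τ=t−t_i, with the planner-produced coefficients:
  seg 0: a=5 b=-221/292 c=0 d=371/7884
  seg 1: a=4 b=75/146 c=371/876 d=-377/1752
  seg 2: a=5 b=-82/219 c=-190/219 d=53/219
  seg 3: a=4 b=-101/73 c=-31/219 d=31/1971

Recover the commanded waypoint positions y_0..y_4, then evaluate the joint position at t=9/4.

y_0 = S_0(0) = a_0 = 5
y_1 = S_1(0) = a_1 = 4
y_2 = S_2(0) = a_2 = 5
y_3 = S_3(0) = a_3 = 4
y_4 = S_3(3) = -1
t_q=9/4 is in segment 0 (τ=9/4); S_0(τ)=71633/18688

y_0=5 y_1=4 y_2=5 y_3=4 y_4=-1
S(9/4) = 71633/18688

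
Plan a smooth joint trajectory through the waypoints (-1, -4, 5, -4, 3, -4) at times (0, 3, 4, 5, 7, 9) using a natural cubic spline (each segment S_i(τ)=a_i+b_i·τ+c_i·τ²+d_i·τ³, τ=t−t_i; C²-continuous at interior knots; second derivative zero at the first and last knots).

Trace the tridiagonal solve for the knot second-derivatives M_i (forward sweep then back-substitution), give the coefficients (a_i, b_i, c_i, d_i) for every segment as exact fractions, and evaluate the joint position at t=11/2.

  seg 0: a=-1 b=-4529/650 c=0 d=431/650
  seg 1: a=-4 b=3554/325 c=3879/650 d=-5137/650
  seg 2: a=5 b=-109/130 c=-5766/325 d=479/50
  seg 3: a=-4 b=-2464/325 c=7149/650 d=-1419/520
  seg 4: a=3 b=2383/650 c=-6987/1300 d=2329/2600
S(11/2) = -111951/20800

Δ: Δ0=-1, Δ1=9, Δ2=-9, Δ3=7/2, Δ4=-7/2
row 1: diag=8, rhs=60; c'=1/8, d'=15/2
row 2: denom=4−1·1/8=31/8; d'=(-108−1·15/2)/(31/8)=-924/31
row 3: denom=6−1·8/31=178/31; d'=(75−1·-924/31)/(178/31)=3249/178
row 4: denom=8−2·31/89=650/89; d'=(-42−2·3249/178)/(650/89)=-6987/650
back: M4=-6987/650
back: M3=3249/178−31/89·-6987/650=7149/325
back: M2=-924/31−8/31·7149/325=-11532/325
back: M1=15/2−1/8·-11532/325=3879/325
M: M0=0, M1=3879/325, M2=-11532/325, M3=7149/325, M4=-6987/650, M5=0
seg 0: a=-1, c=M0/2=0, d=(M1−M0)/(6·3)=431/650, b=Δ0−h0·(2M0+M1)/6=-4529/650
seg 1: a=-4, c=M1/2=3879/650, d=(M2−M1)/(6·1)=-5137/650, b=Δ1−h1·(2M1+M2)/6=3554/325
seg 2: a=5, c=M2/2=-5766/325, d=(M3−M2)/(6·1)=479/50, b=Δ2−h2·(2M2+M3)/6=-109/130
seg 3: a=-4, c=M3/2=7149/650, d=(M4−M3)/(6·2)=-1419/520, b=Δ3−h3·(2M3+M4)/6=-2464/325
seg 4: a=3, c=M4/2=-6987/1300, d=(M5−M4)/(6·2)=2329/2600, b=Δ4−h4·(2M4+M5)/6=2383/650
t_q=11/2 → seg 3, τ=1/2; S=-4+-2464/325·τ+7149/650·τ²+-1419/520·τ³=-111951/20800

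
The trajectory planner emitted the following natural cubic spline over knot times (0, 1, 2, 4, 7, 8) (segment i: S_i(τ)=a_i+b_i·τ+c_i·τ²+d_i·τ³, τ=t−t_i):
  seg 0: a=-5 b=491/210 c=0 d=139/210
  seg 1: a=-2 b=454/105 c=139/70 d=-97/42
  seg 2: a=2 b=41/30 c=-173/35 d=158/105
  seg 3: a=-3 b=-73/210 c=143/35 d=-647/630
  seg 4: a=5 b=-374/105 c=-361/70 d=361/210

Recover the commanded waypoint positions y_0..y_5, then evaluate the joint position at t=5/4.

y_0=-5 y_1=-2 y_2=2 y_3=-3 y_4=5 y_5=-2
S(5/4) = -3723/4480

y_0 = S_0(0) = a_0 = -5
y_1 = S_1(0) = a_1 = -2
y_2 = S_2(0) = a_2 = 2
y_3 = S_3(0) = a_3 = -3
y_4 = S_4(0) = a_4 = 5
y_5 = S_4(1) = -2
t_q=5/4 is in segment 1 (τ=1/4); S_1(τ)=-3723/4480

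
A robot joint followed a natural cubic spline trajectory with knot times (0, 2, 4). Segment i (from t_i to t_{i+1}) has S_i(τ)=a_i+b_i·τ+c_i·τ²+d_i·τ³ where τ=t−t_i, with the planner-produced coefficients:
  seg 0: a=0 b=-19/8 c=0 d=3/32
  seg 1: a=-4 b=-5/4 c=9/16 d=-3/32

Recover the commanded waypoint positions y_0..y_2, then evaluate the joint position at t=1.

y_0=0 y_1=-4 y_2=-5
S(1) = -73/32

y_0 = S_0(0) = a_0 = 0
y_1 = S_1(0) = a_1 = -4
y_2 = S_1(2) = -5
t_q=1 is in segment 0 (τ=1); S_0(τ)=-73/32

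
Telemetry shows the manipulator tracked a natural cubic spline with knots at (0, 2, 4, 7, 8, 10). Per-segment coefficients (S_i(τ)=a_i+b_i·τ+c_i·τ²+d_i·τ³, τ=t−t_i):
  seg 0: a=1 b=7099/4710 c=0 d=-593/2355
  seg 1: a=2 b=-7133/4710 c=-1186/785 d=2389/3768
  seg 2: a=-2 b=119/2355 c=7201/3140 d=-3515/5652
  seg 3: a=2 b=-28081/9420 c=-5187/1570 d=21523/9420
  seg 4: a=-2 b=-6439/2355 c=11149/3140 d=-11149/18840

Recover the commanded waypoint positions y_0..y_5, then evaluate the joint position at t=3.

y_0=1 y_1=2 y_2=-2 y_3=2 y_4=-2 y_5=2
S(3) = -2457/6280

y_0 = S_0(0) = a_0 = 1
y_1 = S_1(0) = a_1 = 2
y_2 = S_2(0) = a_2 = -2
y_3 = S_3(0) = a_3 = 2
y_4 = S_4(0) = a_4 = -2
y_5 = S_4(2) = 2
t_q=3 is in segment 1 (τ=1); S_1(τ)=-2457/6280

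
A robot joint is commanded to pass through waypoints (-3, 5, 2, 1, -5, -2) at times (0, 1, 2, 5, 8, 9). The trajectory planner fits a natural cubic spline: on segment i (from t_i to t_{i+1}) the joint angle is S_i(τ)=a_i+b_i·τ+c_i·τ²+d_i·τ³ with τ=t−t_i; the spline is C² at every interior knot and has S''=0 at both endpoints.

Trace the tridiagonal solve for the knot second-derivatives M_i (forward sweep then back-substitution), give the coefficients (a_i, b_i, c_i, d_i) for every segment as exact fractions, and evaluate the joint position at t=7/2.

Δ: Δ0=8, Δ1=-3, Δ2=-1/3, Δ3=-2, Δ4=3
row 1: diag=4, rhs=-66; c'=1/4, d'=-33/2
row 2: denom=8−1·1/4=31/4; d'=(16−1·-33/2)/(31/4)=130/31
row 3: denom=12−3·12/31=336/31; d'=(-10−3·130/31)/(336/31)=-25/12
row 4: denom=8−3·31/112=803/112; d'=(30−3·-25/12)/(803/112)=4060/803
back: M4=4060/803
back: M3=-25/12−31/112·4060/803=-8390/2409
back: M2=130/31−12/31·-8390/2409=4450/803
back: M1=-33/2−1/4·4450/803=-14362/803
M: M0=0, M1=-14362/803, M2=4450/803, M3=-8390/2409, M4=4060/803, M5=0
seg 0: a=-3, c=M0/2=0, d=(M1−M0)/(6·1)=-7181/2409, b=Δ0−h0·(2M0+M1)/6=26453/2409
seg 1: a=5, c=M1/2=-7181/803, d=(M2−M1)/(6·1)=9406/2409, b=Δ1−h1·(2M1+M2)/6=4910/2409
seg 2: a=2, c=M2/2=2225/803, d=(M3−M2)/(6·3)=-10870/21681, b=Δ2−h2·(2M2+M3)/6=-9958/2409
seg 3: a=1, c=M3/2=-4195/2409, d=(M4−M3)/(6·3)=935/1971, b=Δ3−h3·(2M3+M4)/6=-2518/2409
seg 4: a=-5, c=M4/2=2030/803, d=(M5−M4)/(6·1)=-2030/2409, b=Δ4−h4·(2M4+M5)/6=3167/2409
t_q=7/2 → seg 2, τ=3/2; S=2+-9958/2409·τ+2225/803·τ²+-10870/21681·τ³=549/1606

  seg 0: a=-3 b=26453/2409 c=0 d=-7181/2409
  seg 1: a=5 b=4910/2409 c=-7181/803 d=9406/2409
  seg 2: a=2 b=-9958/2409 c=2225/803 d=-10870/21681
  seg 3: a=1 b=-2518/2409 c=-4195/2409 d=935/1971
  seg 4: a=-5 b=3167/2409 c=2030/803 d=-2030/2409
S(7/2) = 549/1606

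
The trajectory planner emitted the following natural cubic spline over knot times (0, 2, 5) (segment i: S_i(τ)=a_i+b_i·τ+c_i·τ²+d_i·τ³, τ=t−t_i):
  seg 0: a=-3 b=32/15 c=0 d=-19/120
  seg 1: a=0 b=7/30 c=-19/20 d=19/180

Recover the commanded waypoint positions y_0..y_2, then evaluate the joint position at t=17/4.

y_0 = S_0(0) = a_0 = -3
y_1 = S_1(0) = a_1 = 0
y_2 = S_1(3) = -5
t_q=17/4 is in segment 1 (τ=9/4); S_1(τ)=-789/256

y_0=-3 y_1=0 y_2=-5
S(17/4) = -789/256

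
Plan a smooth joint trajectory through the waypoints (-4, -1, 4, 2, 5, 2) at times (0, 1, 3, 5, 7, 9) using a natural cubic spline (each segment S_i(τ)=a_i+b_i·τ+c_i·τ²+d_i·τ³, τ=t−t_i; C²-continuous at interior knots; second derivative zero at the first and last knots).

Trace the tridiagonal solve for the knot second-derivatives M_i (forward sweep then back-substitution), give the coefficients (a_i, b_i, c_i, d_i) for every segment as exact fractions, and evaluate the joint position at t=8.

  seg 0: a=-4 b=587/204 c=0 d=25/204
  seg 1: a=-1 b=331/102 c=25/68 d=-151/408
  seg 2: a=4 b=14/51 c=-63/34 d=31/51
  seg 3: a=2 b=8/51 c=61/34 d=-229/408
  seg 4: a=5 b=61/102 c=-107/68 d=107/408
S(8) = 583/136

Δ: Δ0=3, Δ1=5/2, Δ2=-1, Δ3=3/2, Δ4=-3/2
row 1: diag=6, rhs=-3; c'=1/3, d'=-1/2
row 2: denom=8−2·1/3=22/3; d'=(-21−2·-1/2)/(22/3)=-30/11
row 3: denom=8−2·3/11=82/11; d'=(15−2·-30/11)/(82/11)=225/82
row 4: denom=8−2·11/41=306/41; d'=(-18−2·225/82)/(306/41)=-107/34
back: M4=-107/34
back: M3=225/82−11/41·-107/34=61/17
back: M2=-30/11−3/11·61/17=-63/17
back: M1=-1/2−1/3·-63/17=25/34
M: M0=0, M1=25/34, M2=-63/17, M3=61/17, M4=-107/34, M5=0
seg 0: a=-4, c=M0/2=0, d=(M1−M0)/(6·1)=25/204, b=Δ0−h0·(2M0+M1)/6=587/204
seg 1: a=-1, c=M1/2=25/68, d=(M2−M1)/(6·2)=-151/408, b=Δ1−h1·(2M1+M2)/6=331/102
seg 2: a=4, c=M2/2=-63/34, d=(M3−M2)/(6·2)=31/51, b=Δ2−h2·(2M2+M3)/6=14/51
seg 3: a=2, c=M3/2=61/34, d=(M4−M3)/(6·2)=-229/408, b=Δ3−h3·(2M3+M4)/6=8/51
seg 4: a=5, c=M4/2=-107/68, d=(M5−M4)/(6·2)=107/408, b=Δ4−h4·(2M4+M5)/6=61/102
t_q=8 → seg 4, τ=1; S=5+61/102·τ+-107/68·τ²+107/408·τ³=583/136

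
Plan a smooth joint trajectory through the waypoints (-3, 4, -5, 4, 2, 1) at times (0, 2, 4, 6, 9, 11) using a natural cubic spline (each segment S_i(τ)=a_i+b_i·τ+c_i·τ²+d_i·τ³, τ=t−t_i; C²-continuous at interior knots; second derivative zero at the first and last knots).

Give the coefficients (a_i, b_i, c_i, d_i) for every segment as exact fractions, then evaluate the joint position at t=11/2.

  seg 0: a=-3 b=49037/7710 c=0 d=-5513/7710
  seg 1: a=4 b=-17119/7710 c=-5513/1285 d=2429/1542
  seg 2: a=-5 b=-3691/7710 c=6632/1285 d=-20599/15420
  seg 3: a=4 b=31883/7710 c=-1467/514 d=4832/11565
  seg 4: a=2 b=-13171/7710 c=2329/2570 d=-2329/15420
S(11/2) = 11397/8224

Δ: Δ0=7/2, Δ1=-9/2, Δ2=9/2, Δ3=-2/3, Δ4=-1/2
row 1: diag=8, rhs=-48; c'=1/4, d'=-6
row 2: denom=8−2·1/4=15/2; d'=(54−2·-6)/(15/2)=44/5
row 3: denom=10−2·4/15=142/15; d'=(-31−2·44/5)/(142/15)=-729/142
row 4: denom=10−3·45/142=1285/142; d'=(1−3·-729/142)/(1285/142)=2329/1285
back: M4=2329/1285
back: M3=-729/142−45/142·2329/1285=-1467/257
back: M2=44/5−4/15·-1467/257=13264/1285
back: M1=-6−1/4·13264/1285=-11026/1285
M: M0=0, M1=-11026/1285, M2=13264/1285, M3=-1467/257, M4=2329/1285, M5=0
seg 0: a=-3, c=M0/2=0, d=(M1−M0)/(6·2)=-5513/7710, b=Δ0−h0·(2M0+M1)/6=49037/7710
seg 1: a=4, c=M1/2=-5513/1285, d=(M2−M1)/(6·2)=2429/1542, b=Δ1−h1·(2M1+M2)/6=-17119/7710
seg 2: a=-5, c=M2/2=6632/1285, d=(M3−M2)/(6·2)=-20599/15420, b=Δ2−h2·(2M2+M3)/6=-3691/7710
seg 3: a=4, c=M3/2=-1467/514, d=(M4−M3)/(6·3)=4832/11565, b=Δ3−h3·(2M3+M4)/6=31883/7710
seg 4: a=2, c=M4/2=2329/2570, d=(M5−M4)/(6·2)=-2329/15420, b=Δ4−h4·(2M4+M5)/6=-13171/7710
t_q=11/2 → seg 2, τ=3/2; S=-5+-3691/7710·τ+6632/1285·τ²+-20599/15420·τ³=11397/8224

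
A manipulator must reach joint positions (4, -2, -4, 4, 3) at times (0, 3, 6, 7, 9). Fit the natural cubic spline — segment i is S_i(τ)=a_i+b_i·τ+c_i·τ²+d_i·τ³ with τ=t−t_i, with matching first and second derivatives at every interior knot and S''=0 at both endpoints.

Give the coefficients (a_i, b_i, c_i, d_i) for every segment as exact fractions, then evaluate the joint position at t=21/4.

  seg 0: a=4 b=-1327/1020 c=0 d=-713/9180
  seg 1: a=-2 b=-1733/510 c=-713/1020 d=985/1836
  seg 2: a=-4 b=7031/1020 c=351/85 d=-3083/1020
  seg 3: a=4 b=3103/510 c=-1679/340 d=1679/2040
S(21/4) = -153917/21760

Δ: Δ0=-2, Δ1=-2/3, Δ2=8, Δ3=-1/2
row 1: diag=12, rhs=8; c'=1/4, d'=2/3
row 2: denom=8−3·1/4=29/4; d'=(52−3·2/3)/(29/4)=200/29
row 3: denom=6−1·4/29=170/29; d'=(-51−1·200/29)/(170/29)=-1679/170
back: M3=-1679/170
back: M2=200/29−4/29·-1679/170=702/85
back: M1=2/3−1/4·702/85=-713/510
M: M0=0, M1=-713/510, M2=702/85, M3=-1679/170, M4=0
seg 0: a=4, c=M0/2=0, d=(M1−M0)/(6·3)=-713/9180, b=Δ0−h0·(2M0+M1)/6=-1327/1020
seg 1: a=-2, c=M1/2=-713/1020, d=(M2−M1)/(6·3)=985/1836, b=Δ1−h1·(2M1+M2)/6=-1733/510
seg 2: a=-4, c=M2/2=351/85, d=(M3−M2)/(6·1)=-3083/1020, b=Δ2−h2·(2M2+M3)/6=7031/1020
seg 3: a=4, c=M3/2=-1679/340, d=(M4−M3)/(6·2)=1679/2040, b=Δ3−h3·(2M3+M4)/6=3103/510
t_q=21/4 → seg 1, τ=9/4; S=-2+-1733/510·τ+-713/1020·τ²+985/1836·τ³=-153917/21760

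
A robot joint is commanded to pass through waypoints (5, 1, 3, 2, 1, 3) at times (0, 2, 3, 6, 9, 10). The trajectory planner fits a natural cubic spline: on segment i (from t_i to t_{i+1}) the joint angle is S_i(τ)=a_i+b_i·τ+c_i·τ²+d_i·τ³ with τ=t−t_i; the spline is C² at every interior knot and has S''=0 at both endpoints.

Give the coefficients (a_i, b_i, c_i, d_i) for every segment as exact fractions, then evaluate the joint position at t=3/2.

  seg 0: a=5 b=-12670/3657 c=0 d=1339/3657
  seg 1: a=1 b=3398/3657 c=2678/1219 d=-4118/3657
  seg 2: a=3 b=7112/3657 c=-1440/1219 d=1543/10971
  seg 3: a=2 b=-4921/3657 c=103/1219 d=925/10971
  seg 4: a=1 b=5258/3657 c=1028/1219 d=-1028/3657
S(3/2) = 10131/9752

Δ: Δ0=-2, Δ1=2, Δ2=-1/3, Δ3=-1/3, Δ4=2
row 1: diag=6, rhs=24; c'=1/6, d'=4
row 2: denom=8−1·1/6=47/6; d'=(-14−1·4)/(47/6)=-108/47
row 3: denom=12−3·18/47=510/47; d'=(0−3·-108/47)/(510/47)=54/85
row 4: denom=8−3·47/170=1219/170; d'=(14−3·54/85)/(1219/170)=2056/1219
back: M4=2056/1219
back: M3=54/85−47/170·2056/1219=206/1219
back: M2=-108/47−18/47·206/1219=-2880/1219
back: M1=4−1/6·-2880/1219=5356/1219
M: M0=0, M1=5356/1219, M2=-2880/1219, M3=206/1219, M4=2056/1219, M5=0
seg 0: a=5, c=M0/2=0, d=(M1−M0)/(6·2)=1339/3657, b=Δ0−h0·(2M0+M1)/6=-12670/3657
seg 1: a=1, c=M1/2=2678/1219, d=(M2−M1)/(6·1)=-4118/3657, b=Δ1−h1·(2M1+M2)/6=3398/3657
seg 2: a=3, c=M2/2=-1440/1219, d=(M3−M2)/(6·3)=1543/10971, b=Δ2−h2·(2M2+M3)/6=7112/3657
seg 3: a=2, c=M3/2=103/1219, d=(M4−M3)/(6·3)=925/10971, b=Δ3−h3·(2M3+M4)/6=-4921/3657
seg 4: a=1, c=M4/2=1028/1219, d=(M5−M4)/(6·1)=-1028/3657, b=Δ4−h4·(2M4+M5)/6=5258/3657
t_q=3/2 → seg 0, τ=3/2; S=5+-12670/3657·τ+0·τ²+1339/3657·τ³=10131/9752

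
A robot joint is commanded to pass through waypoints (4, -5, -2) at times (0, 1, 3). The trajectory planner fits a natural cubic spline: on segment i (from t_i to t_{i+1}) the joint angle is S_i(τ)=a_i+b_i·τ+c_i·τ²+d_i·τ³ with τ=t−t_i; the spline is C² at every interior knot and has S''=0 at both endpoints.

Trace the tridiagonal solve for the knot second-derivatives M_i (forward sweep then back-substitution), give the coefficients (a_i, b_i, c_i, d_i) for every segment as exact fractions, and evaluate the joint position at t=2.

  seg 0: a=4 b=-43/4 c=0 d=7/4
  seg 1: a=-5 b=-11/2 c=21/4 d=-7/8
S(2) = -49/8

Δ: Δ0=-9, Δ1=3/2
row 1: diag=6, rhs=63; c'=1/3, d'=21/2
back: M1=21/2
M: M0=0, M1=21/2, M2=0
seg 0: a=4, c=M0/2=0, d=(M1−M0)/(6·1)=7/4, b=Δ0−h0·(2M0+M1)/6=-43/4
seg 1: a=-5, c=M1/2=21/4, d=(M2−M1)/(6·2)=-7/8, b=Δ1−h1·(2M1+M2)/6=-11/2
t_q=2 → seg 1, τ=1; S=-5+-11/2·τ+21/4·τ²+-7/8·τ³=-49/8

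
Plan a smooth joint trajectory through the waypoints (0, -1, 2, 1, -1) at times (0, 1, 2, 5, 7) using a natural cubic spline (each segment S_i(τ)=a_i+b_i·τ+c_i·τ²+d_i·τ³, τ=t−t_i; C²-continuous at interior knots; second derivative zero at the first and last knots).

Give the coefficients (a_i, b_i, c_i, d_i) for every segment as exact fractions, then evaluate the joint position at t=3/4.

Δ: Δ0=-1, Δ1=3, Δ2=-1/3, Δ3=-1
row 1: diag=4, rhs=24; c'=1/4, d'=6
row 2: denom=8−1·1/4=31/4; d'=(-20−1·6)/(31/4)=-104/31
row 3: denom=10−3·12/31=274/31; d'=(-4−3·-104/31)/(274/31)=94/137
back: M3=94/137
back: M2=-104/31−12/31·94/137=-496/137
back: M1=6−1/4·-496/137=946/137
M: M0=0, M1=946/137, M2=-496/137, M3=94/137, M4=0
seg 0: a=0, c=M0/2=0, d=(M1−M0)/(6·1)=473/411, b=Δ0−h0·(2M0+M1)/6=-884/411
seg 1: a=-1, c=M1/2=473/137, d=(M2−M1)/(6·1)=-721/411, b=Δ1−h1·(2M1+M2)/6=535/411
seg 2: a=2, c=M2/2=-248/137, d=(M3−M2)/(6·3)=295/1233, b=Δ2−h2·(2M2+M3)/6=1210/411
seg 3: a=1, c=M3/2=47/137, d=(M4−M3)/(6·2)=-47/822, b=Δ3−h3·(2M3+M4)/6=-599/411
t_q=3/4 → seg 0, τ=3/4; S=0+-884/411·τ+0·τ²+473/411·τ³=-9887/8768

  seg 0: a=0 b=-884/411 c=0 d=473/411
  seg 1: a=-1 b=535/411 c=473/137 d=-721/411
  seg 2: a=2 b=1210/411 c=-248/137 d=295/1233
  seg 3: a=1 b=-599/411 c=47/137 d=-47/822
S(3/4) = -9887/8768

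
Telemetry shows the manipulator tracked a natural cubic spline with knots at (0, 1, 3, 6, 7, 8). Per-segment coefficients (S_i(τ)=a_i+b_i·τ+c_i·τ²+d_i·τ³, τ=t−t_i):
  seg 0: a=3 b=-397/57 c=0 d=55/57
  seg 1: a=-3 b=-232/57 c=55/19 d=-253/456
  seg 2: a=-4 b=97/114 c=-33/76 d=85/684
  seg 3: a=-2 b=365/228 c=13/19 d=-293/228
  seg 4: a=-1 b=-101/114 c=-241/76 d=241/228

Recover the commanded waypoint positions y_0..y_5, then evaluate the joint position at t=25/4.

y_0=3 y_1=-3 y_2=-4 y_3=-2 y_4=-1 y_5=-4
S(25/4) = -7671/4864

y_0 = S_0(0) = a_0 = 3
y_1 = S_1(0) = a_1 = -3
y_2 = S_2(0) = a_2 = -4
y_3 = S_3(0) = a_3 = -2
y_4 = S_4(0) = a_4 = -1
y_5 = S_4(1) = -4
t_q=25/4 is in segment 3 (τ=1/4); S_3(τ)=-7671/4864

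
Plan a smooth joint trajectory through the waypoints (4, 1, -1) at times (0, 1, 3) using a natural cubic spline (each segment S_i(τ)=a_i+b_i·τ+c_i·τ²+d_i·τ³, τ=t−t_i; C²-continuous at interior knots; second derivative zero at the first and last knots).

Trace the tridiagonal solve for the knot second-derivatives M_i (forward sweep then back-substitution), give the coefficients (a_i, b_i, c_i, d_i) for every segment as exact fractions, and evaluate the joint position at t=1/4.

Δ: Δ0=-3, Δ1=-1
row 1: diag=6, rhs=12; c'=1/3, d'=2
back: M1=2
M: M0=0, M1=2, M2=0
seg 0: a=4, c=M0/2=0, d=(M1−M0)/(6·1)=1/3, b=Δ0−h0·(2M0+M1)/6=-10/3
seg 1: a=1, c=M1/2=1, d=(M2−M1)/(6·2)=-1/6, b=Δ1−h1·(2M1+M2)/6=-7/3
t_q=1/4 → seg 0, τ=1/4; S=4+-10/3·τ+0·τ²+1/3·τ³=203/64

  seg 0: a=4 b=-10/3 c=0 d=1/3
  seg 1: a=1 b=-7/3 c=1 d=-1/6
S(1/4) = 203/64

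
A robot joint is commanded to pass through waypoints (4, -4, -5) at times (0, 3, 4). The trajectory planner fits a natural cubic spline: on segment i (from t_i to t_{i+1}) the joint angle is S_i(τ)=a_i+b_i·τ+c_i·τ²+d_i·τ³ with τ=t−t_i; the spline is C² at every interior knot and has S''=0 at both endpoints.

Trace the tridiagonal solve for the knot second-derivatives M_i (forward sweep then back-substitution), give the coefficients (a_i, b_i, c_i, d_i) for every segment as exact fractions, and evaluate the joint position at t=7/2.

  seg 0: a=4 b=-79/24 c=0 d=5/72
  seg 1: a=-4 b=-17/12 c=5/8 d=-5/24
S(7/2) = -293/64

Δ: Δ0=-8/3, Δ1=-1
row 1: diag=8, rhs=10; c'=1/8, d'=5/4
back: M1=5/4
M: M0=0, M1=5/4, M2=0
seg 0: a=4, c=M0/2=0, d=(M1−M0)/(6·3)=5/72, b=Δ0−h0·(2M0+M1)/6=-79/24
seg 1: a=-4, c=M1/2=5/8, d=(M2−M1)/(6·1)=-5/24, b=Δ1−h1·(2M1+M2)/6=-17/12
t_q=7/2 → seg 1, τ=1/2; S=-4+-17/12·τ+5/8·τ²+-5/24·τ³=-293/64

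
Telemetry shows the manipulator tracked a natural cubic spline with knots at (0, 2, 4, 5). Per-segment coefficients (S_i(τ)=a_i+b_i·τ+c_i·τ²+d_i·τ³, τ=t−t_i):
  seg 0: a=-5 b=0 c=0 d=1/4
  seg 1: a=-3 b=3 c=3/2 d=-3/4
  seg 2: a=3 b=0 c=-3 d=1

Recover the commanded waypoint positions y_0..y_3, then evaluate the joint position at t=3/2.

y_0 = S_0(0) = a_0 = -5
y_1 = S_1(0) = a_1 = -3
y_2 = S_2(0) = a_2 = 3
y_3 = S_2(1) = 1
t_q=3/2 is in segment 0 (τ=3/2); S_0(τ)=-133/32

y_0=-5 y_1=-3 y_2=3 y_3=1
S(3/2) = -133/32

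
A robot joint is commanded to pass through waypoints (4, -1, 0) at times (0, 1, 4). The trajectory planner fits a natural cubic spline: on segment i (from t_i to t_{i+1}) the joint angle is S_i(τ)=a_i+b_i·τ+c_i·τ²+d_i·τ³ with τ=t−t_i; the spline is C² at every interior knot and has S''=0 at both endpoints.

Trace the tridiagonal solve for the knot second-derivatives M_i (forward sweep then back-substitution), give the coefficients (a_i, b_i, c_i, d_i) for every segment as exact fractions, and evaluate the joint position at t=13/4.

  seg 0: a=4 b=-17/3 c=0 d=2/3
  seg 1: a=-1 b=-11/3 c=2 d=-2/9
S(13/4) = -53/32

Δ: Δ0=-5, Δ1=1/3
row 1: diag=8, rhs=32; c'=3/8, d'=4
back: M1=4
M: M0=0, M1=4, M2=0
seg 0: a=4, c=M0/2=0, d=(M1−M0)/(6·1)=2/3, b=Δ0−h0·(2M0+M1)/6=-17/3
seg 1: a=-1, c=M1/2=2, d=(M2−M1)/(6·3)=-2/9, b=Δ1−h1·(2M1+M2)/6=-11/3
t_q=13/4 → seg 1, τ=9/4; S=-1+-11/3·τ+2·τ²+-2/9·τ³=-53/32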